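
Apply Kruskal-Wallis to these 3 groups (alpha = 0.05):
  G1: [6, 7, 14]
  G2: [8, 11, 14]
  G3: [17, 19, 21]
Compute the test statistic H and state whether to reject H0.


Step 1: Combine all N = 9 observations and assign midranks.
sorted (value, group, rank): (6,G1,1), (7,G1,2), (8,G2,3), (11,G2,4), (14,G1,5.5), (14,G2,5.5), (17,G3,7), (19,G3,8), (21,G3,9)
Step 2: Sum ranks within each group.
R_1 = 8.5 (n_1 = 3)
R_2 = 12.5 (n_2 = 3)
R_3 = 24 (n_3 = 3)
Step 3: H = 12/(N(N+1)) * sum(R_i^2/n_i) - 3(N+1)
     = 12/(9*10) * (8.5^2/3 + 12.5^2/3 + 24^2/3) - 3*10
     = 0.133333 * 268.167 - 30
     = 5.755556.
Step 4: Ties present; correction factor C = 1 - 6/(9^3 - 9) = 0.991667. Corrected H = 5.755556 / 0.991667 = 5.803922.
Step 5: Under H0, H ~ chi^2(2); p-value = 0.054915.
Step 6: alpha = 0.05. fail to reject H0.

H = 5.8039, df = 2, p = 0.054915, fail to reject H0.


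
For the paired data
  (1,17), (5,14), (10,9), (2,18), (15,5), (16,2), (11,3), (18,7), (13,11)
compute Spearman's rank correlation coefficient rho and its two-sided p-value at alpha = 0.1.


Step 1: Rank x and y separately (midranks; no ties here).
rank(x): 1->1, 5->3, 10->4, 2->2, 15->7, 16->8, 11->5, 18->9, 13->6
rank(y): 17->8, 14->7, 9->5, 18->9, 5->3, 2->1, 3->2, 7->4, 11->6
Step 2: d_i = R_x(i) - R_y(i); compute d_i^2.
  (1-8)^2=49, (3-7)^2=16, (4-5)^2=1, (2-9)^2=49, (7-3)^2=16, (8-1)^2=49, (5-2)^2=9, (9-4)^2=25, (6-6)^2=0
sum(d^2) = 214.
Step 3: rho = 1 - 6*214 / (9*(9^2 - 1)) = 1 - 1284/720 = -0.783333.
Step 4: Under H0, t = rho * sqrt((n-2)/(1-rho^2)) = -3.3341 ~ t(7).
Step 5: Two-sided p-value from the t-distribution with 7 df = 0.012520.
Step 6: alpha = 0.1. reject H0.

rho = -0.7833, p = 0.012520, reject H0 at alpha = 0.1.


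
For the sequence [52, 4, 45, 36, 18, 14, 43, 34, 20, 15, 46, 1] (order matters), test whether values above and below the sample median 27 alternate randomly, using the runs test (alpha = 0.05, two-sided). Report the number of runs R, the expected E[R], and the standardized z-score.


Step 1: Compute median = 27; label A = above, B = below.
Labels in order: ABAABBAABBAB  (n_A = 6, n_B = 6)
Step 2: Count runs R = 8.
Step 3: Under H0 (random ordering), E[R] = 2*n_A*n_B/(n_A+n_B) + 1 = 2*6*6/12 + 1 = 7.0000.
        Var[R] = 2*n_A*n_B*(2*n_A*n_B - n_A - n_B) / ((n_A+n_B)^2 * (n_A+n_B-1)) = 4320/1584 = 2.7273.
        SD[R] = 1.6514.
Step 4: Continuity-corrected z = (R - 0.5 - E[R]) / SD[R] = (8 - 0.5 - 7.0000) / 1.6514 = 0.3028.
Step 5: Two-sided p-value via normal approximation = 2*(1 - Phi(|z|)) = 0.762069.
Step 6: alpha = 0.05. fail to reject H0.

R = 8, z = 0.3028, p = 0.762069, fail to reject H0.


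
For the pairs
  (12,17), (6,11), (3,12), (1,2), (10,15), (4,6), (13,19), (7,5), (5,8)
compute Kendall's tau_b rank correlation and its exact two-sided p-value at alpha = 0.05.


Step 1: Enumerate the 36 unordered pairs (i,j) with i<j and classify each by sign(x_j-x_i) * sign(y_j-y_i).
  (1,2):dx=-6,dy=-6->C; (1,3):dx=-9,dy=-5->C; (1,4):dx=-11,dy=-15->C; (1,5):dx=-2,dy=-2->C
  (1,6):dx=-8,dy=-11->C; (1,7):dx=+1,dy=+2->C; (1,8):dx=-5,dy=-12->C; (1,9):dx=-7,dy=-9->C
  (2,3):dx=-3,dy=+1->D; (2,4):dx=-5,dy=-9->C; (2,5):dx=+4,dy=+4->C; (2,6):dx=-2,dy=-5->C
  (2,7):dx=+7,dy=+8->C; (2,8):dx=+1,dy=-6->D; (2,9):dx=-1,dy=-3->C; (3,4):dx=-2,dy=-10->C
  (3,5):dx=+7,dy=+3->C; (3,6):dx=+1,dy=-6->D; (3,7):dx=+10,dy=+7->C; (3,8):dx=+4,dy=-7->D
  (3,9):dx=+2,dy=-4->D; (4,5):dx=+9,dy=+13->C; (4,6):dx=+3,dy=+4->C; (4,7):dx=+12,dy=+17->C
  (4,8):dx=+6,dy=+3->C; (4,9):dx=+4,dy=+6->C; (5,6):dx=-6,dy=-9->C; (5,7):dx=+3,dy=+4->C
  (5,8):dx=-3,dy=-10->C; (5,9):dx=-5,dy=-7->C; (6,7):dx=+9,dy=+13->C; (6,8):dx=+3,dy=-1->D
  (6,9):dx=+1,dy=+2->C; (7,8):dx=-6,dy=-14->C; (7,9):dx=-8,dy=-11->C; (8,9):dx=-2,dy=+3->D
Step 2: C = 29, D = 7, total pairs = 36.
Step 3: tau = (C - D)/(n(n-1)/2) = (29 - 7)/36 = 0.611111.
Step 4: Exact two-sided p-value (enumerate n! = 362880 permutations of y under H0): p = 0.024741.
Step 5: alpha = 0.05. reject H0.

tau_b = 0.6111 (C=29, D=7), p = 0.024741, reject H0.


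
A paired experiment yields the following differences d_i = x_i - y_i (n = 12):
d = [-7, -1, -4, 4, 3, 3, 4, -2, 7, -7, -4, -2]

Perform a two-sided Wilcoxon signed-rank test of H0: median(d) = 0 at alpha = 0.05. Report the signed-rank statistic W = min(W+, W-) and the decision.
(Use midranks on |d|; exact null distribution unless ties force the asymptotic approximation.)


Step 1: Drop any zero differences (none here) and take |d_i|.
|d| = [7, 1, 4, 4, 3, 3, 4, 2, 7, 7, 4, 2]
Step 2: Midrank |d_i| (ties get averaged ranks).
ranks: |7|->11, |1|->1, |4|->7.5, |4|->7.5, |3|->4.5, |3|->4.5, |4|->7.5, |2|->2.5, |7|->11, |7|->11, |4|->7.5, |2|->2.5
Step 3: Attach original signs; sum ranks with positive sign and with negative sign.
W+ = 7.5 + 4.5 + 4.5 + 7.5 + 11 = 35
W- = 11 + 1 + 7.5 + 2.5 + 11 + 7.5 + 2.5 = 43
(Check: W+ + W- = 78 should equal n(n+1)/2 = 78.)
Step 4: Test statistic W = min(W+, W-) = 35.
Step 5: Ties in |d|, so use the tie-corrected normal approximation.
        E[W] = n(n+1)/4 = 12*13/4 = 39.
        Tie groups: |d|=2 (t=2), |d|=3 (t=2), |d|=4 (t=4), |d|=7 (t=3); sum(t^3 - t) = 96.
        Var[W] = n(n+1)(2n+1)/24 - sum(t^3-t)/48 = 3900/24 - 96/48 = 160.5.
        z = (W - E[W]) / sqrt(Var[W]) = (35 - 39) / 12.6689 = -0.3157.
        Two-sided p = 2*Phi(z) = 0.752204.
Step 6: alpha = 0.05. fail to reject H0.

W+ = 35, W- = 43, W = min = 35, p = 0.752204, fail to reject H0.


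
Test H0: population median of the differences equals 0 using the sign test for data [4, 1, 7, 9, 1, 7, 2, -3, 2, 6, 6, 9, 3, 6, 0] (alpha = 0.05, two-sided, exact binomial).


Step 1: Discard zero differences. Original n = 15; n_eff = number of nonzero differences = 14.
Nonzero differences (with sign): +4, +1, +7, +9, +1, +7, +2, -3, +2, +6, +6, +9, +3, +6
Step 2: Count signs: positive = 13, negative = 1.
Step 3: Under H0: P(positive) = 0.5, so the number of positives S ~ Bin(14, 0.5).
Step 4: Two-sided exact p-value = sum of Bin(14,0.5) probabilities at or below the observed probability = 0.001831.
Step 5: alpha = 0.05. reject H0.

n_eff = 14, pos = 13, neg = 1, p = 0.001831, reject H0.


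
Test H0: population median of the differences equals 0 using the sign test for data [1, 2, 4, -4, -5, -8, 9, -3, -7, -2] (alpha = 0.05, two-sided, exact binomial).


Step 1: Discard zero differences. Original n = 10; n_eff = number of nonzero differences = 10.
Nonzero differences (with sign): +1, +2, +4, -4, -5, -8, +9, -3, -7, -2
Step 2: Count signs: positive = 4, negative = 6.
Step 3: Under H0: P(positive) = 0.5, so the number of positives S ~ Bin(10, 0.5).
Step 4: Two-sided exact p-value = sum of Bin(10,0.5) probabilities at or below the observed probability = 0.753906.
Step 5: alpha = 0.05. fail to reject H0.

n_eff = 10, pos = 4, neg = 6, p = 0.753906, fail to reject H0.


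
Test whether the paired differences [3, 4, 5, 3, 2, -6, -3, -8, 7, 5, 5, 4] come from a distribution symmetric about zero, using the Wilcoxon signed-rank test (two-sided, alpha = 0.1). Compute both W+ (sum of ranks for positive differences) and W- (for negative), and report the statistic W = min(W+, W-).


Step 1: Drop any zero differences (none here) and take |d_i|.
|d| = [3, 4, 5, 3, 2, 6, 3, 8, 7, 5, 5, 4]
Step 2: Midrank |d_i| (ties get averaged ranks).
ranks: |3|->3, |4|->5.5, |5|->8, |3|->3, |2|->1, |6|->10, |3|->3, |8|->12, |7|->11, |5|->8, |5|->8, |4|->5.5
Step 3: Attach original signs; sum ranks with positive sign and with negative sign.
W+ = 3 + 5.5 + 8 + 3 + 1 + 11 + 8 + 8 + 5.5 = 53
W- = 10 + 3 + 12 = 25
(Check: W+ + W- = 78 should equal n(n+1)/2 = 78.)
Step 4: Test statistic W = min(W+, W-) = 25.
Step 5: Ties in |d|, so use the tie-corrected normal approximation.
        E[W] = n(n+1)/4 = 12*13/4 = 39.
        Tie groups: |d|=3 (t=3), |d|=4 (t=2), |d|=5 (t=3); sum(t^3 - t) = 54.
        Var[W] = n(n+1)(2n+1)/24 - sum(t^3-t)/48 = 3900/24 - 54/48 = 161.375.
        z = (W - E[W]) / sqrt(Var[W]) = (25 - 39) / 12.7033 = -1.1021.
        Two-sided p = 2*Phi(z) = 0.270430.
Step 6: alpha = 0.1. fail to reject H0.

W+ = 53, W- = 25, W = min = 25, p = 0.270430, fail to reject H0.


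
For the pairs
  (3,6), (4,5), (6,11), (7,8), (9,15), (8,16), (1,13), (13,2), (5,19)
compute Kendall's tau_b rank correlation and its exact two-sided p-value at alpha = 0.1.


Step 1: Enumerate the 36 unordered pairs (i,j) with i<j and classify each by sign(x_j-x_i) * sign(y_j-y_i).
  (1,2):dx=+1,dy=-1->D; (1,3):dx=+3,dy=+5->C; (1,4):dx=+4,dy=+2->C; (1,5):dx=+6,dy=+9->C
  (1,6):dx=+5,dy=+10->C; (1,7):dx=-2,dy=+7->D; (1,8):dx=+10,dy=-4->D; (1,9):dx=+2,dy=+13->C
  (2,3):dx=+2,dy=+6->C; (2,4):dx=+3,dy=+3->C; (2,5):dx=+5,dy=+10->C; (2,6):dx=+4,dy=+11->C
  (2,7):dx=-3,dy=+8->D; (2,8):dx=+9,dy=-3->D; (2,9):dx=+1,dy=+14->C; (3,4):dx=+1,dy=-3->D
  (3,5):dx=+3,dy=+4->C; (3,6):dx=+2,dy=+5->C; (3,7):dx=-5,dy=+2->D; (3,8):dx=+7,dy=-9->D
  (3,9):dx=-1,dy=+8->D; (4,5):dx=+2,dy=+7->C; (4,6):dx=+1,dy=+8->C; (4,7):dx=-6,dy=+5->D
  (4,8):dx=+6,dy=-6->D; (4,9):dx=-2,dy=+11->D; (5,6):dx=-1,dy=+1->D; (5,7):dx=-8,dy=-2->C
  (5,8):dx=+4,dy=-13->D; (5,9):dx=-4,dy=+4->D; (6,7):dx=-7,dy=-3->C; (6,8):dx=+5,dy=-14->D
  (6,9):dx=-3,dy=+3->D; (7,8):dx=+12,dy=-11->D; (7,9):dx=+4,dy=+6->C; (8,9):dx=-8,dy=+17->D
Step 2: C = 17, D = 19, total pairs = 36.
Step 3: tau = (C - D)/(n(n-1)/2) = (17 - 19)/36 = -0.055556.
Step 4: Exact two-sided p-value (enumerate n! = 362880 permutations of y under H0): p = 0.919455.
Step 5: alpha = 0.1. fail to reject H0.

tau_b = -0.0556 (C=17, D=19), p = 0.919455, fail to reject H0.


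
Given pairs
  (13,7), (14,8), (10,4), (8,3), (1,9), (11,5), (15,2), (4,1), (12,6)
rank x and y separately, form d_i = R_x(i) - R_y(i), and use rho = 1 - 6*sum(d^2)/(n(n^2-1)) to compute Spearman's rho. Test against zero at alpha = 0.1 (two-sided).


Step 1: Rank x and y separately (midranks; no ties here).
rank(x): 13->7, 14->8, 10->4, 8->3, 1->1, 11->5, 15->9, 4->2, 12->6
rank(y): 7->7, 8->8, 4->4, 3->3, 9->9, 5->5, 2->2, 1->1, 6->6
Step 2: d_i = R_x(i) - R_y(i); compute d_i^2.
  (7-7)^2=0, (8-8)^2=0, (4-4)^2=0, (3-3)^2=0, (1-9)^2=64, (5-5)^2=0, (9-2)^2=49, (2-1)^2=1, (6-6)^2=0
sum(d^2) = 114.
Step 3: rho = 1 - 6*114 / (9*(9^2 - 1)) = 1 - 684/720 = 0.050000.
Step 4: Under H0, t = rho * sqrt((n-2)/(1-rho^2)) = 0.1325 ~ t(7).
Step 5: Two-sided p-value from the t-distribution with 7 df = 0.898353.
Step 6: alpha = 0.1. fail to reject H0.

rho = 0.0500, p = 0.898353, fail to reject H0 at alpha = 0.1.


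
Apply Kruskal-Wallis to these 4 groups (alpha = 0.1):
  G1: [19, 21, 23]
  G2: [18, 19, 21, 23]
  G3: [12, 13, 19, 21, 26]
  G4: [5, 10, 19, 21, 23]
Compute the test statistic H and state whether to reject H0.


Step 1: Combine all N = 17 observations and assign midranks.
sorted (value, group, rank): (5,G4,1), (10,G4,2), (12,G3,3), (13,G3,4), (18,G2,5), (19,G1,7.5), (19,G2,7.5), (19,G3,7.5), (19,G4,7.5), (21,G1,11.5), (21,G2,11.5), (21,G3,11.5), (21,G4,11.5), (23,G1,15), (23,G2,15), (23,G4,15), (26,G3,17)
Step 2: Sum ranks within each group.
R_1 = 34 (n_1 = 3)
R_2 = 39 (n_2 = 4)
R_3 = 43 (n_3 = 5)
R_4 = 37 (n_4 = 5)
Step 3: H = 12/(N(N+1)) * sum(R_i^2/n_i) - 3(N+1)
     = 12/(17*18) * (34^2/3 + 39^2/4 + 43^2/5 + 37^2/5) - 3*18
     = 0.039216 * 1409.18 - 54
     = 1.262092.
Step 4: Ties present; correction factor C = 1 - 144/(17^3 - 17) = 0.970588. Corrected H = 1.262092 / 0.970588 = 1.300337.
Step 5: Under H0, H ~ chi^2(3); p-value = 0.729053.
Step 6: alpha = 0.1. fail to reject H0.

H = 1.3003, df = 3, p = 0.729053, fail to reject H0.


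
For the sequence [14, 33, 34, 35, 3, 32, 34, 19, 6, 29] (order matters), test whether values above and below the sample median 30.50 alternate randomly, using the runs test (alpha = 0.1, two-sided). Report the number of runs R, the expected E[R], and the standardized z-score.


Step 1: Compute median = 30.50; label A = above, B = below.
Labels in order: BAAABAABBB  (n_A = 5, n_B = 5)
Step 2: Count runs R = 5.
Step 3: Under H0 (random ordering), E[R] = 2*n_A*n_B/(n_A+n_B) + 1 = 2*5*5/10 + 1 = 6.0000.
        Var[R] = 2*n_A*n_B*(2*n_A*n_B - n_A - n_B) / ((n_A+n_B)^2 * (n_A+n_B-1)) = 2000/900 = 2.2222.
        SD[R] = 1.4907.
Step 4: Continuity-corrected z = (R + 0.5 - E[R]) / SD[R] = (5 + 0.5 - 6.0000) / 1.4907 = -0.3354.
Step 5: Two-sided p-value via normal approximation = 2*(1 - Phi(|z|)) = 0.737316.
Step 6: alpha = 0.1. fail to reject H0.

R = 5, z = -0.3354, p = 0.737316, fail to reject H0.


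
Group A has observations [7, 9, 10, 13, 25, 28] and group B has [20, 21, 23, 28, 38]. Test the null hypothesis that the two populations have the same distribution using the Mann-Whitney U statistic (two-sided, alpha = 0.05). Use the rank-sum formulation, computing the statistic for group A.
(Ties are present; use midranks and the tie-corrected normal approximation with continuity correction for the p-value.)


Step 1: Combine and sort all 11 observations; assign midranks.
sorted (value, group): (7,X), (9,X), (10,X), (13,X), (20,Y), (21,Y), (23,Y), (25,X), (28,X), (28,Y), (38,Y)
ranks: 7->1, 9->2, 10->3, 13->4, 20->5, 21->6, 23->7, 25->8, 28->9.5, 28->9.5, 38->11
Step 2: Rank sum for X: R1 = 1 + 2 + 3 + 4 + 8 + 9.5 = 27.5.
Step 3: U_X = R1 - n1(n1+1)/2 = 27.5 - 6*7/2 = 27.5 - 21 = 6.5.
       U_Y = n1*n2 - U_X = 30 - 6.5 = 23.5.
Step 4: Ties are present, so use the tie-corrected normal approximation (with continuity correction) for the p-value.
Step 5: p-value = 0.143215; compare to alpha = 0.05. fail to reject H0.

U_X = 6.5, p = 0.143215, fail to reject H0 at alpha = 0.05.


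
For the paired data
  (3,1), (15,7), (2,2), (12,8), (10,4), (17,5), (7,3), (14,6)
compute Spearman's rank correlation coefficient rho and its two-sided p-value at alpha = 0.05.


Step 1: Rank x and y separately (midranks; no ties here).
rank(x): 3->2, 15->7, 2->1, 12->5, 10->4, 17->8, 7->3, 14->6
rank(y): 1->1, 7->7, 2->2, 8->8, 4->4, 5->5, 3->3, 6->6
Step 2: d_i = R_x(i) - R_y(i); compute d_i^2.
  (2-1)^2=1, (7-7)^2=0, (1-2)^2=1, (5-8)^2=9, (4-4)^2=0, (8-5)^2=9, (3-3)^2=0, (6-6)^2=0
sum(d^2) = 20.
Step 3: rho = 1 - 6*20 / (8*(8^2 - 1)) = 1 - 120/504 = 0.761905.
Step 4: Under H0, t = rho * sqrt((n-2)/(1-rho^2)) = 2.8814 ~ t(6).
Step 5: Two-sided p-value from the t-distribution with 6 df = 0.028005.
Step 6: alpha = 0.05. reject H0.

rho = 0.7619, p = 0.028005, reject H0 at alpha = 0.05.


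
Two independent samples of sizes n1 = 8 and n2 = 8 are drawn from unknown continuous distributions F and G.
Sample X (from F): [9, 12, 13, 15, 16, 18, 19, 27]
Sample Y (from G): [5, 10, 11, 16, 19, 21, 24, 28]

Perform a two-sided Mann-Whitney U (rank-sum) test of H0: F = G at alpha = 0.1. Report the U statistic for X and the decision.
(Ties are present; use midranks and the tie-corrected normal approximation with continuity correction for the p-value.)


Step 1: Combine and sort all 16 observations; assign midranks.
sorted (value, group): (5,Y), (9,X), (10,Y), (11,Y), (12,X), (13,X), (15,X), (16,X), (16,Y), (18,X), (19,X), (19,Y), (21,Y), (24,Y), (27,X), (28,Y)
ranks: 5->1, 9->2, 10->3, 11->4, 12->5, 13->6, 15->7, 16->8.5, 16->8.5, 18->10, 19->11.5, 19->11.5, 21->13, 24->14, 27->15, 28->16
Step 2: Rank sum for X: R1 = 2 + 5 + 6 + 7 + 8.5 + 10 + 11.5 + 15 = 65.
Step 3: U_X = R1 - n1(n1+1)/2 = 65 - 8*9/2 = 65 - 36 = 29.
       U_Y = n1*n2 - U_X = 64 - 29 = 35.
Step 4: Ties are present, so use the tie-corrected normal approximation (with continuity correction) for the p-value.
Step 5: p-value = 0.792597; compare to alpha = 0.1. fail to reject H0.

U_X = 29, p = 0.792597, fail to reject H0 at alpha = 0.1.


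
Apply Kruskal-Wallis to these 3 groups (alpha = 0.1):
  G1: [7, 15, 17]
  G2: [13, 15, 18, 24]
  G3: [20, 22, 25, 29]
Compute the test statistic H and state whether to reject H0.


Step 1: Combine all N = 11 observations and assign midranks.
sorted (value, group, rank): (7,G1,1), (13,G2,2), (15,G1,3.5), (15,G2,3.5), (17,G1,5), (18,G2,6), (20,G3,7), (22,G3,8), (24,G2,9), (25,G3,10), (29,G3,11)
Step 2: Sum ranks within each group.
R_1 = 9.5 (n_1 = 3)
R_2 = 20.5 (n_2 = 4)
R_3 = 36 (n_3 = 4)
Step 3: H = 12/(N(N+1)) * sum(R_i^2/n_i) - 3(N+1)
     = 12/(11*12) * (9.5^2/3 + 20.5^2/4 + 36^2/4) - 3*12
     = 0.090909 * 459.146 - 36
     = 5.740530.
Step 4: Ties present; correction factor C = 1 - 6/(11^3 - 11) = 0.995455. Corrected H = 5.740530 / 0.995455 = 5.766743.
Step 5: Under H0, H ~ chi^2(2); p-value = 0.055946.
Step 6: alpha = 0.1. reject H0.

H = 5.7667, df = 2, p = 0.055946, reject H0.


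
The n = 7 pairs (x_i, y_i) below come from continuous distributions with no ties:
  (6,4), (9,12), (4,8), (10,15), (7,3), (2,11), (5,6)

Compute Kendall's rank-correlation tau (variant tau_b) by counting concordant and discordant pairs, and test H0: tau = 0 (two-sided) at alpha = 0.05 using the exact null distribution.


Step 1: Enumerate the 21 unordered pairs (i,j) with i<j and classify each by sign(x_j-x_i) * sign(y_j-y_i).
  (1,2):dx=+3,dy=+8->C; (1,3):dx=-2,dy=+4->D; (1,4):dx=+4,dy=+11->C; (1,5):dx=+1,dy=-1->D
  (1,6):dx=-4,dy=+7->D; (1,7):dx=-1,dy=+2->D; (2,3):dx=-5,dy=-4->C; (2,4):dx=+1,dy=+3->C
  (2,5):dx=-2,dy=-9->C; (2,6):dx=-7,dy=-1->C; (2,7):dx=-4,dy=-6->C; (3,4):dx=+6,dy=+7->C
  (3,5):dx=+3,dy=-5->D; (3,6):dx=-2,dy=+3->D; (3,7):dx=+1,dy=-2->D; (4,5):dx=-3,dy=-12->C
  (4,6):dx=-8,dy=-4->C; (4,7):dx=-5,dy=-9->C; (5,6):dx=-5,dy=+8->D; (5,7):dx=-2,dy=+3->D
  (6,7):dx=+3,dy=-5->D
Step 2: C = 11, D = 10, total pairs = 21.
Step 3: tau = (C - D)/(n(n-1)/2) = (11 - 10)/21 = 0.047619.
Step 4: Exact two-sided p-value (enumerate n! = 5040 permutations of y under H0): p = 1.000000.
Step 5: alpha = 0.05. fail to reject H0.

tau_b = 0.0476 (C=11, D=10), p = 1.000000, fail to reject H0.


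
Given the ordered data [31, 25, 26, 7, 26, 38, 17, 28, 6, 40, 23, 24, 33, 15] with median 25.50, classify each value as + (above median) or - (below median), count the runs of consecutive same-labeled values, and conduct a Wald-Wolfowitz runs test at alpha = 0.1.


Step 1: Compute median = 25.50; label A = above, B = below.
Labels in order: ABABAABABABBAB  (n_A = 7, n_B = 7)
Step 2: Count runs R = 12.
Step 3: Under H0 (random ordering), E[R] = 2*n_A*n_B/(n_A+n_B) + 1 = 2*7*7/14 + 1 = 8.0000.
        Var[R] = 2*n_A*n_B*(2*n_A*n_B - n_A - n_B) / ((n_A+n_B)^2 * (n_A+n_B-1)) = 8232/2548 = 3.2308.
        SD[R] = 1.7974.
Step 4: Continuity-corrected z = (R - 0.5 - E[R]) / SD[R] = (12 - 0.5 - 8.0000) / 1.7974 = 1.9472.
Step 5: Two-sided p-value via normal approximation = 2*(1 - Phi(|z|)) = 0.051508.
Step 6: alpha = 0.1. reject H0.

R = 12, z = 1.9472, p = 0.051508, reject H0.


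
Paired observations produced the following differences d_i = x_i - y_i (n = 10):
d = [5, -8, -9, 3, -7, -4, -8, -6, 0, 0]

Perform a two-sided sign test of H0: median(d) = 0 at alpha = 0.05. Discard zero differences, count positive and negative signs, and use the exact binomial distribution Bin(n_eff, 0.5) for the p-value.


Step 1: Discard zero differences. Original n = 10; n_eff = number of nonzero differences = 8.
Nonzero differences (with sign): +5, -8, -9, +3, -7, -4, -8, -6
Step 2: Count signs: positive = 2, negative = 6.
Step 3: Under H0: P(positive) = 0.5, so the number of positives S ~ Bin(8, 0.5).
Step 4: Two-sided exact p-value = sum of Bin(8,0.5) probabilities at or below the observed probability = 0.289062.
Step 5: alpha = 0.05. fail to reject H0.

n_eff = 8, pos = 2, neg = 6, p = 0.289062, fail to reject H0.


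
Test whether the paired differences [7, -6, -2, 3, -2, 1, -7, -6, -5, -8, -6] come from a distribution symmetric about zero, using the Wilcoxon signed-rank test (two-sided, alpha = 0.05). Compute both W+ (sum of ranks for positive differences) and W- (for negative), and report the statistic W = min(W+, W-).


Step 1: Drop any zero differences (none here) and take |d_i|.
|d| = [7, 6, 2, 3, 2, 1, 7, 6, 5, 8, 6]
Step 2: Midrank |d_i| (ties get averaged ranks).
ranks: |7|->9.5, |6|->7, |2|->2.5, |3|->4, |2|->2.5, |1|->1, |7|->9.5, |6|->7, |5|->5, |8|->11, |6|->7
Step 3: Attach original signs; sum ranks with positive sign and with negative sign.
W+ = 9.5 + 4 + 1 = 14.5
W- = 7 + 2.5 + 2.5 + 9.5 + 7 + 5 + 11 + 7 = 51.5
(Check: W+ + W- = 66 should equal n(n+1)/2 = 66.)
Step 4: Test statistic W = min(W+, W-) = 14.5.
Step 5: Ties in |d|, so use the tie-corrected normal approximation.
        E[W] = n(n+1)/4 = 11*12/4 = 33.
        Tie groups: |d|=2 (t=2), |d|=6 (t=3), |d|=7 (t=2); sum(t^3 - t) = 36.
        Var[W] = n(n+1)(2n+1)/24 - sum(t^3-t)/48 = 3036/24 - 36/48 = 125.75.
        z = (W - E[W]) / sqrt(Var[W]) = (14.5 - 33) / 11.2138 = -1.6497.
        Two-sided p = 2*Phi(z) = 0.098994.
Step 6: alpha = 0.05. fail to reject H0.

W+ = 14.5, W- = 51.5, W = min = 14.5, p = 0.098994, fail to reject H0.


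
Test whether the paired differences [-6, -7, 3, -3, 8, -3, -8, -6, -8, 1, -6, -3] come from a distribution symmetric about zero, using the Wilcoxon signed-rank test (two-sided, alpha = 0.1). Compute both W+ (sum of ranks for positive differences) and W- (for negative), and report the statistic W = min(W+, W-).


Step 1: Drop any zero differences (none here) and take |d_i|.
|d| = [6, 7, 3, 3, 8, 3, 8, 6, 8, 1, 6, 3]
Step 2: Midrank |d_i| (ties get averaged ranks).
ranks: |6|->7, |7|->9, |3|->3.5, |3|->3.5, |8|->11, |3|->3.5, |8|->11, |6|->7, |8|->11, |1|->1, |6|->7, |3|->3.5
Step 3: Attach original signs; sum ranks with positive sign and with negative sign.
W+ = 3.5 + 11 + 1 = 15.5
W- = 7 + 9 + 3.5 + 3.5 + 11 + 7 + 11 + 7 + 3.5 = 62.5
(Check: W+ + W- = 78 should equal n(n+1)/2 = 78.)
Step 4: Test statistic W = min(W+, W-) = 15.5.
Step 5: Ties in |d|, so use the tie-corrected normal approximation.
        E[W] = n(n+1)/4 = 12*13/4 = 39.
        Tie groups: |d|=3 (t=4), |d|=6 (t=3), |d|=8 (t=3); sum(t^3 - t) = 108.
        Var[W] = n(n+1)(2n+1)/24 - sum(t^3-t)/48 = 3900/24 - 108/48 = 160.25.
        z = (W - E[W]) / sqrt(Var[W]) = (15.5 - 39) / 12.6590 = -1.8564.
        Two-sided p = 2*Phi(z) = 0.063398.
Step 6: alpha = 0.1. reject H0.

W+ = 15.5, W- = 62.5, W = min = 15.5, p = 0.063398, reject H0.


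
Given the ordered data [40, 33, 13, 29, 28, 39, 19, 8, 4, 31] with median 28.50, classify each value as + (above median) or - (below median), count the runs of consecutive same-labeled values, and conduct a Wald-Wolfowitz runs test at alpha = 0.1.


Step 1: Compute median = 28.50; label A = above, B = below.
Labels in order: AABABABBBA  (n_A = 5, n_B = 5)
Step 2: Count runs R = 7.
Step 3: Under H0 (random ordering), E[R] = 2*n_A*n_B/(n_A+n_B) + 1 = 2*5*5/10 + 1 = 6.0000.
        Var[R] = 2*n_A*n_B*(2*n_A*n_B - n_A - n_B) / ((n_A+n_B)^2 * (n_A+n_B-1)) = 2000/900 = 2.2222.
        SD[R] = 1.4907.
Step 4: Continuity-corrected z = (R - 0.5 - E[R]) / SD[R] = (7 - 0.5 - 6.0000) / 1.4907 = 0.3354.
Step 5: Two-sided p-value via normal approximation = 2*(1 - Phi(|z|)) = 0.737316.
Step 6: alpha = 0.1. fail to reject H0.

R = 7, z = 0.3354, p = 0.737316, fail to reject H0.


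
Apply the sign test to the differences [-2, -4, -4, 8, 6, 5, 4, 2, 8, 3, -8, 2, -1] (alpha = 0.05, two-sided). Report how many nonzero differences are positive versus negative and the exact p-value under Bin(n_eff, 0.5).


Step 1: Discard zero differences. Original n = 13; n_eff = number of nonzero differences = 13.
Nonzero differences (with sign): -2, -4, -4, +8, +6, +5, +4, +2, +8, +3, -8, +2, -1
Step 2: Count signs: positive = 8, negative = 5.
Step 3: Under H0: P(positive) = 0.5, so the number of positives S ~ Bin(13, 0.5).
Step 4: Two-sided exact p-value = sum of Bin(13,0.5) probabilities at or below the observed probability = 0.581055.
Step 5: alpha = 0.05. fail to reject H0.

n_eff = 13, pos = 8, neg = 5, p = 0.581055, fail to reject H0.


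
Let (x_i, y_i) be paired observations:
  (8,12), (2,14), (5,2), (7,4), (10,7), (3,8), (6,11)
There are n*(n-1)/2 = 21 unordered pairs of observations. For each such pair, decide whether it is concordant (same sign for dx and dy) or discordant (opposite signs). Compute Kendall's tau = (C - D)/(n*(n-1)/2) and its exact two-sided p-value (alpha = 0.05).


Step 1: Enumerate the 21 unordered pairs (i,j) with i<j and classify each by sign(x_j-x_i) * sign(y_j-y_i).
  (1,2):dx=-6,dy=+2->D; (1,3):dx=-3,dy=-10->C; (1,4):dx=-1,dy=-8->C; (1,5):dx=+2,dy=-5->D
  (1,6):dx=-5,dy=-4->C; (1,7):dx=-2,dy=-1->C; (2,3):dx=+3,dy=-12->D; (2,4):dx=+5,dy=-10->D
  (2,5):dx=+8,dy=-7->D; (2,6):dx=+1,dy=-6->D; (2,7):dx=+4,dy=-3->D; (3,4):dx=+2,dy=+2->C
  (3,5):dx=+5,dy=+5->C; (3,6):dx=-2,dy=+6->D; (3,7):dx=+1,dy=+9->C; (4,5):dx=+3,dy=+3->C
  (4,6):dx=-4,dy=+4->D; (4,7):dx=-1,dy=+7->D; (5,6):dx=-7,dy=+1->D; (5,7):dx=-4,dy=+4->D
  (6,7):dx=+3,dy=+3->C
Step 2: C = 9, D = 12, total pairs = 21.
Step 3: tau = (C - D)/(n(n-1)/2) = (9 - 12)/21 = -0.142857.
Step 4: Exact two-sided p-value (enumerate n! = 5040 permutations of y under H0): p = 0.772619.
Step 5: alpha = 0.05. fail to reject H0.

tau_b = -0.1429 (C=9, D=12), p = 0.772619, fail to reject H0.


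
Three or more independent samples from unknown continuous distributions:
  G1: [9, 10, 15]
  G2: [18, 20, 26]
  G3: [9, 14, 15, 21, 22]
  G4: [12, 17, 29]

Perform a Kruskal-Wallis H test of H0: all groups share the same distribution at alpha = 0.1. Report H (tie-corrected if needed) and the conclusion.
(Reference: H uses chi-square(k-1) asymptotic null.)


Step 1: Combine all N = 14 observations and assign midranks.
sorted (value, group, rank): (9,G1,1.5), (9,G3,1.5), (10,G1,3), (12,G4,4), (14,G3,5), (15,G1,6.5), (15,G3,6.5), (17,G4,8), (18,G2,9), (20,G2,10), (21,G3,11), (22,G3,12), (26,G2,13), (29,G4,14)
Step 2: Sum ranks within each group.
R_1 = 11 (n_1 = 3)
R_2 = 32 (n_2 = 3)
R_3 = 36 (n_3 = 5)
R_4 = 26 (n_4 = 3)
Step 3: H = 12/(N(N+1)) * sum(R_i^2/n_i) - 3(N+1)
     = 12/(14*15) * (11^2/3 + 32^2/3 + 36^2/5 + 26^2/3) - 3*15
     = 0.057143 * 866.2 - 45
     = 4.497143.
Step 4: Ties present; correction factor C = 1 - 12/(14^3 - 14) = 0.995604. Corrected H = 4.497143 / 0.995604 = 4.516998.
Step 5: Under H0, H ~ chi^2(3); p-value = 0.210779.
Step 6: alpha = 0.1. fail to reject H0.

H = 4.5170, df = 3, p = 0.210779, fail to reject H0.


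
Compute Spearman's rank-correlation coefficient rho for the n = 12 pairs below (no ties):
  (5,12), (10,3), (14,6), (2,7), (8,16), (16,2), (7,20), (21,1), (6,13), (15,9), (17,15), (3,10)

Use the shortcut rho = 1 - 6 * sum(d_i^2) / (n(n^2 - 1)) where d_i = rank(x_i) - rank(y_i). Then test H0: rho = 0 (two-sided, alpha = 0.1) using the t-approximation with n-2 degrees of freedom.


Step 1: Rank x and y separately (midranks; no ties here).
rank(x): 5->3, 10->7, 14->8, 2->1, 8->6, 16->10, 7->5, 21->12, 6->4, 15->9, 17->11, 3->2
rank(y): 12->8, 3->3, 6->4, 7->5, 16->11, 2->2, 20->12, 1->1, 13->9, 9->6, 15->10, 10->7
Step 2: d_i = R_x(i) - R_y(i); compute d_i^2.
  (3-8)^2=25, (7-3)^2=16, (8-4)^2=16, (1-5)^2=16, (6-11)^2=25, (10-2)^2=64, (5-12)^2=49, (12-1)^2=121, (4-9)^2=25, (9-6)^2=9, (11-10)^2=1, (2-7)^2=25
sum(d^2) = 392.
Step 3: rho = 1 - 6*392 / (12*(12^2 - 1)) = 1 - 2352/1716 = -0.370629.
Step 4: Under H0, t = rho * sqrt((n-2)/(1-rho^2)) = -1.2619 ~ t(10).
Step 5: Two-sided p-value from the t-distribution with 10 df = 0.235621.
Step 6: alpha = 0.1. fail to reject H0.

rho = -0.3706, p = 0.235621, fail to reject H0 at alpha = 0.1.


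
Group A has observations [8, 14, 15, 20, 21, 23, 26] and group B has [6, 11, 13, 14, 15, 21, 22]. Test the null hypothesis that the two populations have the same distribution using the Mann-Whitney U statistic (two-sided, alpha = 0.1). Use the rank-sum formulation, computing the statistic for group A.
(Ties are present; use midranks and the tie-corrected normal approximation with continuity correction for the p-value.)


Step 1: Combine and sort all 14 observations; assign midranks.
sorted (value, group): (6,Y), (8,X), (11,Y), (13,Y), (14,X), (14,Y), (15,X), (15,Y), (20,X), (21,X), (21,Y), (22,Y), (23,X), (26,X)
ranks: 6->1, 8->2, 11->3, 13->4, 14->5.5, 14->5.5, 15->7.5, 15->7.5, 20->9, 21->10.5, 21->10.5, 22->12, 23->13, 26->14
Step 2: Rank sum for X: R1 = 2 + 5.5 + 7.5 + 9 + 10.5 + 13 + 14 = 61.5.
Step 3: U_X = R1 - n1(n1+1)/2 = 61.5 - 7*8/2 = 61.5 - 28 = 33.5.
       U_Y = n1*n2 - U_X = 49 - 33.5 = 15.5.
Step 4: Ties are present, so use the tie-corrected normal approximation (with continuity correction) for the p-value.
Step 5: p-value = 0.275850; compare to alpha = 0.1. fail to reject H0.

U_X = 33.5, p = 0.275850, fail to reject H0 at alpha = 0.1.


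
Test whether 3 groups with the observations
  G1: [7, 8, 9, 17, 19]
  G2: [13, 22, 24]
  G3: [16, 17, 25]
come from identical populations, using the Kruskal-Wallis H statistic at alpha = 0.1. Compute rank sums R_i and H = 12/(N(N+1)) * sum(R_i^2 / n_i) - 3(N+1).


Step 1: Combine all N = 11 observations and assign midranks.
sorted (value, group, rank): (7,G1,1), (8,G1,2), (9,G1,3), (13,G2,4), (16,G3,5), (17,G1,6.5), (17,G3,6.5), (19,G1,8), (22,G2,9), (24,G2,10), (25,G3,11)
Step 2: Sum ranks within each group.
R_1 = 20.5 (n_1 = 5)
R_2 = 23 (n_2 = 3)
R_3 = 22.5 (n_3 = 3)
Step 3: H = 12/(N(N+1)) * sum(R_i^2/n_i) - 3(N+1)
     = 12/(11*12) * (20.5^2/5 + 23^2/3 + 22.5^2/3) - 3*12
     = 0.090909 * 429.133 - 36
     = 3.012121.
Step 4: Ties present; correction factor C = 1 - 6/(11^3 - 11) = 0.995455. Corrected H = 3.012121 / 0.995455 = 3.025875.
Step 5: Under H0, H ~ chi^2(2); p-value = 0.220262.
Step 6: alpha = 0.1. fail to reject H0.

H = 3.0259, df = 2, p = 0.220262, fail to reject H0.


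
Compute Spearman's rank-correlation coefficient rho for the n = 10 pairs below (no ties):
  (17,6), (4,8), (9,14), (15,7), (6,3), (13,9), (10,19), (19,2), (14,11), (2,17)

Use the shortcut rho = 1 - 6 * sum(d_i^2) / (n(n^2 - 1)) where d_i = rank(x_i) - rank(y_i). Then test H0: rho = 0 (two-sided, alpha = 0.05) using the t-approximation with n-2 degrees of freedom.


Step 1: Rank x and y separately (midranks; no ties here).
rank(x): 17->9, 4->2, 9->4, 15->8, 6->3, 13->6, 10->5, 19->10, 14->7, 2->1
rank(y): 6->3, 8->5, 14->8, 7->4, 3->2, 9->6, 19->10, 2->1, 11->7, 17->9
Step 2: d_i = R_x(i) - R_y(i); compute d_i^2.
  (9-3)^2=36, (2-5)^2=9, (4-8)^2=16, (8-4)^2=16, (3-2)^2=1, (6-6)^2=0, (5-10)^2=25, (10-1)^2=81, (7-7)^2=0, (1-9)^2=64
sum(d^2) = 248.
Step 3: rho = 1 - 6*248 / (10*(10^2 - 1)) = 1 - 1488/990 = -0.503030.
Step 4: Under H0, t = rho * sqrt((n-2)/(1-rho^2)) = -1.6462 ~ t(8).
Step 5: Two-sided p-value from the t-distribution with 8 df = 0.138334.
Step 6: alpha = 0.05. fail to reject H0.

rho = -0.5030, p = 0.138334, fail to reject H0 at alpha = 0.05.


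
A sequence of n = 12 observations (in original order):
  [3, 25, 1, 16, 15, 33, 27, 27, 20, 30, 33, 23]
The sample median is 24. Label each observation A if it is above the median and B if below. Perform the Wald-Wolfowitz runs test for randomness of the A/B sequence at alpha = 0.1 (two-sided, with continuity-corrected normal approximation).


Step 1: Compute median = 24; label A = above, B = below.
Labels in order: BABBBAAABAAB  (n_A = 6, n_B = 6)
Step 2: Count runs R = 7.
Step 3: Under H0 (random ordering), E[R] = 2*n_A*n_B/(n_A+n_B) + 1 = 2*6*6/12 + 1 = 7.0000.
        Var[R] = 2*n_A*n_B*(2*n_A*n_B - n_A - n_B) / ((n_A+n_B)^2 * (n_A+n_B-1)) = 4320/1584 = 2.7273.
        SD[R] = 1.6514.
Step 4: R = E[R], so z = 0 with no continuity correction.
Step 5: Two-sided p-value via normal approximation = 2*(1 - Phi(|z|)) = 1.000000.
Step 6: alpha = 0.1. fail to reject H0.

R = 7, z = 0.0000, p = 1.000000, fail to reject H0.


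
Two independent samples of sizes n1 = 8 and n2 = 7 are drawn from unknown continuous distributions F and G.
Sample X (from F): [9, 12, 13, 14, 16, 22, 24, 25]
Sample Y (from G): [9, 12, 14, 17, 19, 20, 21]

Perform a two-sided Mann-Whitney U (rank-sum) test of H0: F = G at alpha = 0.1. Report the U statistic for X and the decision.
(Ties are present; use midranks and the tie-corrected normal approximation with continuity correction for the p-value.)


Step 1: Combine and sort all 15 observations; assign midranks.
sorted (value, group): (9,X), (9,Y), (12,X), (12,Y), (13,X), (14,X), (14,Y), (16,X), (17,Y), (19,Y), (20,Y), (21,Y), (22,X), (24,X), (25,X)
ranks: 9->1.5, 9->1.5, 12->3.5, 12->3.5, 13->5, 14->6.5, 14->6.5, 16->8, 17->9, 19->10, 20->11, 21->12, 22->13, 24->14, 25->15
Step 2: Rank sum for X: R1 = 1.5 + 3.5 + 5 + 6.5 + 8 + 13 + 14 + 15 = 66.5.
Step 3: U_X = R1 - n1(n1+1)/2 = 66.5 - 8*9/2 = 66.5 - 36 = 30.5.
       U_Y = n1*n2 - U_X = 56 - 30.5 = 25.5.
Step 4: Ties are present, so use the tie-corrected normal approximation (with continuity correction) for the p-value.
Step 5: p-value = 0.816478; compare to alpha = 0.1. fail to reject H0.

U_X = 30.5, p = 0.816478, fail to reject H0 at alpha = 0.1.


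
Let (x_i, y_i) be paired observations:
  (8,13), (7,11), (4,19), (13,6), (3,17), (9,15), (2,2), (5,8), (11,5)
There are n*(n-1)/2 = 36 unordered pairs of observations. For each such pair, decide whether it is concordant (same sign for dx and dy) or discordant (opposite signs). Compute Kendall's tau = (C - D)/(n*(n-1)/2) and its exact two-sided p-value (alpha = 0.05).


Step 1: Enumerate the 36 unordered pairs (i,j) with i<j and classify each by sign(x_j-x_i) * sign(y_j-y_i).
  (1,2):dx=-1,dy=-2->C; (1,3):dx=-4,dy=+6->D; (1,4):dx=+5,dy=-7->D; (1,5):dx=-5,dy=+4->D
  (1,6):dx=+1,dy=+2->C; (1,7):dx=-6,dy=-11->C; (1,8):dx=-3,dy=-5->C; (1,9):dx=+3,dy=-8->D
  (2,3):dx=-3,dy=+8->D; (2,4):dx=+6,dy=-5->D; (2,5):dx=-4,dy=+6->D; (2,6):dx=+2,dy=+4->C
  (2,7):dx=-5,dy=-9->C; (2,8):dx=-2,dy=-3->C; (2,9):dx=+4,dy=-6->D; (3,4):dx=+9,dy=-13->D
  (3,5):dx=-1,dy=-2->C; (3,6):dx=+5,dy=-4->D; (3,7):dx=-2,dy=-17->C; (3,8):dx=+1,dy=-11->D
  (3,9):dx=+7,dy=-14->D; (4,5):dx=-10,dy=+11->D; (4,6):dx=-4,dy=+9->D; (4,7):dx=-11,dy=-4->C
  (4,8):dx=-8,dy=+2->D; (4,9):dx=-2,dy=-1->C; (5,6):dx=+6,dy=-2->D; (5,7):dx=-1,dy=-15->C
  (5,8):dx=+2,dy=-9->D; (5,9):dx=+8,dy=-12->D; (6,7):dx=-7,dy=-13->C; (6,8):dx=-4,dy=-7->C
  (6,9):dx=+2,dy=-10->D; (7,8):dx=+3,dy=+6->C; (7,9):dx=+9,dy=+3->C; (8,9):dx=+6,dy=-3->D
Step 2: C = 16, D = 20, total pairs = 36.
Step 3: tau = (C - D)/(n(n-1)/2) = (16 - 20)/36 = -0.111111.
Step 4: Exact two-sided p-value (enumerate n! = 362880 permutations of y under H0): p = 0.761414.
Step 5: alpha = 0.05. fail to reject H0.

tau_b = -0.1111 (C=16, D=20), p = 0.761414, fail to reject H0.


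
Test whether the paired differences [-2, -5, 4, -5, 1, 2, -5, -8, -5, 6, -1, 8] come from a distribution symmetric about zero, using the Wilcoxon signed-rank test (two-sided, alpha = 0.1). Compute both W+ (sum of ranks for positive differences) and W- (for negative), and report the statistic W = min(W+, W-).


Step 1: Drop any zero differences (none here) and take |d_i|.
|d| = [2, 5, 4, 5, 1, 2, 5, 8, 5, 6, 1, 8]
Step 2: Midrank |d_i| (ties get averaged ranks).
ranks: |2|->3.5, |5|->7.5, |4|->5, |5|->7.5, |1|->1.5, |2|->3.5, |5|->7.5, |8|->11.5, |5|->7.5, |6|->10, |1|->1.5, |8|->11.5
Step 3: Attach original signs; sum ranks with positive sign and with negative sign.
W+ = 5 + 1.5 + 3.5 + 10 + 11.5 = 31.5
W- = 3.5 + 7.5 + 7.5 + 7.5 + 11.5 + 7.5 + 1.5 = 46.5
(Check: W+ + W- = 78 should equal n(n+1)/2 = 78.)
Step 4: Test statistic W = min(W+, W-) = 31.5.
Step 5: Ties in |d|, so use the tie-corrected normal approximation.
        E[W] = n(n+1)/4 = 12*13/4 = 39.
        Tie groups: |d|=1 (t=2), |d|=2 (t=2), |d|=5 (t=4), |d|=8 (t=2); sum(t^3 - t) = 78.
        Var[W] = n(n+1)(2n+1)/24 - sum(t^3-t)/48 = 3900/24 - 78/48 = 160.875.
        z = (W - E[W]) / sqrt(Var[W]) = (31.5 - 39) / 12.6837 = -0.5913.
        Two-sided p = 2*Phi(z) = 0.554311.
Step 6: alpha = 0.1. fail to reject H0.

W+ = 31.5, W- = 46.5, W = min = 31.5, p = 0.554311, fail to reject H0.


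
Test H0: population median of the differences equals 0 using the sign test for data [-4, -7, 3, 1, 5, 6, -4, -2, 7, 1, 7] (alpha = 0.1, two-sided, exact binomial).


Step 1: Discard zero differences. Original n = 11; n_eff = number of nonzero differences = 11.
Nonzero differences (with sign): -4, -7, +3, +1, +5, +6, -4, -2, +7, +1, +7
Step 2: Count signs: positive = 7, negative = 4.
Step 3: Under H0: P(positive) = 0.5, so the number of positives S ~ Bin(11, 0.5).
Step 4: Two-sided exact p-value = sum of Bin(11,0.5) probabilities at or below the observed probability = 0.548828.
Step 5: alpha = 0.1. fail to reject H0.

n_eff = 11, pos = 7, neg = 4, p = 0.548828, fail to reject H0.


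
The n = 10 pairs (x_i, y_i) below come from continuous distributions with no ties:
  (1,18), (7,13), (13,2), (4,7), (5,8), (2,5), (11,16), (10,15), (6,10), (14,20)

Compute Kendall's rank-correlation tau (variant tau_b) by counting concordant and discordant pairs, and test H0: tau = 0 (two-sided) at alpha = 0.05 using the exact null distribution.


Step 1: Enumerate the 45 unordered pairs (i,j) with i<j and classify each by sign(x_j-x_i) * sign(y_j-y_i).
  (1,2):dx=+6,dy=-5->D; (1,3):dx=+12,dy=-16->D; (1,4):dx=+3,dy=-11->D; (1,5):dx=+4,dy=-10->D
  (1,6):dx=+1,dy=-13->D; (1,7):dx=+10,dy=-2->D; (1,8):dx=+9,dy=-3->D; (1,9):dx=+5,dy=-8->D
  (1,10):dx=+13,dy=+2->C; (2,3):dx=+6,dy=-11->D; (2,4):dx=-3,dy=-6->C; (2,5):dx=-2,dy=-5->C
  (2,6):dx=-5,dy=-8->C; (2,7):dx=+4,dy=+3->C; (2,8):dx=+3,dy=+2->C; (2,9):dx=-1,dy=-3->C
  (2,10):dx=+7,dy=+7->C; (3,4):dx=-9,dy=+5->D; (3,5):dx=-8,dy=+6->D; (3,6):dx=-11,dy=+3->D
  (3,7):dx=-2,dy=+14->D; (3,8):dx=-3,dy=+13->D; (3,9):dx=-7,dy=+8->D; (3,10):dx=+1,dy=+18->C
  (4,5):dx=+1,dy=+1->C; (4,6):dx=-2,dy=-2->C; (4,7):dx=+7,dy=+9->C; (4,8):dx=+6,dy=+8->C
  (4,9):dx=+2,dy=+3->C; (4,10):dx=+10,dy=+13->C; (5,6):dx=-3,dy=-3->C; (5,7):dx=+6,dy=+8->C
  (5,8):dx=+5,dy=+7->C; (5,9):dx=+1,dy=+2->C; (5,10):dx=+9,dy=+12->C; (6,7):dx=+9,dy=+11->C
  (6,8):dx=+8,dy=+10->C; (6,9):dx=+4,dy=+5->C; (6,10):dx=+12,dy=+15->C; (7,8):dx=-1,dy=-1->C
  (7,9):dx=-5,dy=-6->C; (7,10):dx=+3,dy=+4->C; (8,9):dx=-4,dy=-5->C; (8,10):dx=+4,dy=+5->C
  (9,10):dx=+8,dy=+10->C
Step 2: C = 30, D = 15, total pairs = 45.
Step 3: tau = (C - D)/(n(n-1)/2) = (30 - 15)/45 = 0.333333.
Step 4: Exact two-sided p-value (enumerate n! = 3628800 permutations of y under H0): p = 0.216373.
Step 5: alpha = 0.05. fail to reject H0.

tau_b = 0.3333 (C=30, D=15), p = 0.216373, fail to reject H0.


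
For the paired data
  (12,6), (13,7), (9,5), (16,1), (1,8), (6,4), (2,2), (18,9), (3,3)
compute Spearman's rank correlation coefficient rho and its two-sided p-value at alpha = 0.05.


Step 1: Rank x and y separately (midranks; no ties here).
rank(x): 12->6, 13->7, 9->5, 16->8, 1->1, 6->4, 2->2, 18->9, 3->3
rank(y): 6->6, 7->7, 5->5, 1->1, 8->8, 4->4, 2->2, 9->9, 3->3
Step 2: d_i = R_x(i) - R_y(i); compute d_i^2.
  (6-6)^2=0, (7-7)^2=0, (5-5)^2=0, (8-1)^2=49, (1-8)^2=49, (4-4)^2=0, (2-2)^2=0, (9-9)^2=0, (3-3)^2=0
sum(d^2) = 98.
Step 3: rho = 1 - 6*98 / (9*(9^2 - 1)) = 1 - 588/720 = 0.183333.
Step 4: Under H0, t = rho * sqrt((n-2)/(1-rho^2)) = 0.4934 ~ t(7).
Step 5: Two-sided p-value from the t-distribution with 7 df = 0.636820.
Step 6: alpha = 0.05. fail to reject H0.

rho = 0.1833, p = 0.636820, fail to reject H0 at alpha = 0.05.


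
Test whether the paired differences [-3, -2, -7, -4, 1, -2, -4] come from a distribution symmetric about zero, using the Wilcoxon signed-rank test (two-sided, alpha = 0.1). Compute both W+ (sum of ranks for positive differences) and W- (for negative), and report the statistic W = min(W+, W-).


Step 1: Drop any zero differences (none here) and take |d_i|.
|d| = [3, 2, 7, 4, 1, 2, 4]
Step 2: Midrank |d_i| (ties get averaged ranks).
ranks: |3|->4, |2|->2.5, |7|->7, |4|->5.5, |1|->1, |2|->2.5, |4|->5.5
Step 3: Attach original signs; sum ranks with positive sign and with negative sign.
W+ = 1 = 1
W- = 4 + 2.5 + 7 + 5.5 + 2.5 + 5.5 = 27
(Check: W+ + W- = 28 should equal n(n+1)/2 = 28.)
Step 4: Test statistic W = min(W+, W-) = 1.
Step 5: Ties in |d|, so use the tie-corrected normal approximation.
        E[W] = n(n+1)/4 = 7*8/4 = 14.
        Tie groups: |d|=2 (t=2), |d|=4 (t=2); sum(t^3 - t) = 12.
        Var[W] = n(n+1)(2n+1)/24 - sum(t^3-t)/48 = 840/24 - 12/48 = 34.75.
        z = (W - E[W]) / sqrt(Var[W]) = (1 - 14) / 5.8949 = -2.2053.
        Two-sided p = 2*Phi(z) = 0.027434.
Step 6: alpha = 0.1. reject H0.

W+ = 1, W- = 27, W = min = 1, p = 0.027434, reject H0.


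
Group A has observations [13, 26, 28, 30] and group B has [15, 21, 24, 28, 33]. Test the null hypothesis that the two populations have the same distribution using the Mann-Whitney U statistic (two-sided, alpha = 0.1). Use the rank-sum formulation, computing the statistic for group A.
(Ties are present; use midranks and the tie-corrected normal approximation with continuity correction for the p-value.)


Step 1: Combine and sort all 9 observations; assign midranks.
sorted (value, group): (13,X), (15,Y), (21,Y), (24,Y), (26,X), (28,X), (28,Y), (30,X), (33,Y)
ranks: 13->1, 15->2, 21->3, 24->4, 26->5, 28->6.5, 28->6.5, 30->8, 33->9
Step 2: Rank sum for X: R1 = 1 + 5 + 6.5 + 8 = 20.5.
Step 3: U_X = R1 - n1(n1+1)/2 = 20.5 - 4*5/2 = 20.5 - 10 = 10.5.
       U_Y = n1*n2 - U_X = 20 - 10.5 = 9.5.
Step 4: Ties are present, so use the tie-corrected normal approximation (with continuity correction) for the p-value.
Step 5: p-value = 1.000000; compare to alpha = 0.1. fail to reject H0.

U_X = 10.5, p = 1.000000, fail to reject H0 at alpha = 0.1.
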